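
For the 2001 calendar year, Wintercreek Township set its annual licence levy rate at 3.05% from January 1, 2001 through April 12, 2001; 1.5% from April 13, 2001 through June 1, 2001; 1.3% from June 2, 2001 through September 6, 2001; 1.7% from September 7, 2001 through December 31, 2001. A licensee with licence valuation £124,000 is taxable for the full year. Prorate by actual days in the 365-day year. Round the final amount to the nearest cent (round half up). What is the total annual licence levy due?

January 1 – April 12, 2001: 102 days at 3.05% → £124,000 × 3.05% × 102/365 = £1,056.8877
April 13 – June 1, 2001: 50 days at 1.5% → £124,000 × 1.5% × 50/365 = £254.7945
June 2 – September 6, 2001: 97 days at 1.3% → £124,000 × 1.3% × 97/365 = £428.3945
September 7 – December 31, 2001: 116 days at 1.7% → £124,000 × 1.7% × 116/365 = £669.9397
Total = £2,410.0164

£2,410.02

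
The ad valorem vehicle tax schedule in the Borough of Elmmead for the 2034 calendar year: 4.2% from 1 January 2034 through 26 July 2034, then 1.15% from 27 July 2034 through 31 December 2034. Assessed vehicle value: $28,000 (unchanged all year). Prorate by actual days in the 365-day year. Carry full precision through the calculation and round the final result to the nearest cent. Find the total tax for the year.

1 January – 26 July 2034: 207 days at 4.2% → $28,000 × 4.2% × 207/365 = $666.9370
27 July – 31 December 2034: 158 days at 1.15% → $28,000 × 1.15% × 158/365 = $139.3863
Total = $806.3233

$806.32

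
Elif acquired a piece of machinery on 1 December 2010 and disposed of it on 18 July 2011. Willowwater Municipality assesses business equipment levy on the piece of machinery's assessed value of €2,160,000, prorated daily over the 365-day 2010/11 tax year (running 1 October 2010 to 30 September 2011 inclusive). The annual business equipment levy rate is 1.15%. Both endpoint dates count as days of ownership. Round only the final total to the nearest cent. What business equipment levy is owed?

Days held (1 December 2010 – 18 July 2011): 230 out of 365
Tax = €2,160,000 × 1.15% × 230/365 = €15,652.6027

€15,652.60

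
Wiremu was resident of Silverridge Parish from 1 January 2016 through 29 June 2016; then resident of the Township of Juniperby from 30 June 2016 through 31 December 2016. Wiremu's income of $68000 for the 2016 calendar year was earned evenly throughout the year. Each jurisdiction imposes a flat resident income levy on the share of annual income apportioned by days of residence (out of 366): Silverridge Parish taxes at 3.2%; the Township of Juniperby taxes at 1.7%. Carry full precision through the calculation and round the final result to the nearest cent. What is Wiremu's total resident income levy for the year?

Silverridge Parish, 1 January – 29 June 2016: 181 days → $68000 × 3.2% × 181/366 = $1076.1093
The Township of Juniperby, 30 June – 31 December 2016: 185 days → $68000 × 1.7% × 185/366 = $584.3169
Total = $1660.4262

$1660.43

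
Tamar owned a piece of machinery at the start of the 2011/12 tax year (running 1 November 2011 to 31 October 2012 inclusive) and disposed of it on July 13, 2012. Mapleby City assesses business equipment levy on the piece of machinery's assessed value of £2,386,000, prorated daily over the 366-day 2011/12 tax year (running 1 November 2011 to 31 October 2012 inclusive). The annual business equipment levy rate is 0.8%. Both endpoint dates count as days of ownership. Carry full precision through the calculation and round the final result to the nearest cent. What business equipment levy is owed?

Days held (November 1, 2011 – July 13, 2012): 256 out of 366
Tax = £2,386,000 × 0.8% × 256/366 = £13,351.1694

£13,351.17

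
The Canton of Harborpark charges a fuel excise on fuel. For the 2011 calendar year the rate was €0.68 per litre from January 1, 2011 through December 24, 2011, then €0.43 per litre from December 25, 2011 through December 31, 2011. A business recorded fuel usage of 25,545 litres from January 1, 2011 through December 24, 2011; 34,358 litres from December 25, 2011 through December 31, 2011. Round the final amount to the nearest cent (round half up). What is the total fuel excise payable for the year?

€32144.54

January 1 – December 24, 2011: 25,545 litres at €0.68/litre → €17370.60
December 25 – December 31, 2011: 34,358 litres at €0.43/litre → €14773.94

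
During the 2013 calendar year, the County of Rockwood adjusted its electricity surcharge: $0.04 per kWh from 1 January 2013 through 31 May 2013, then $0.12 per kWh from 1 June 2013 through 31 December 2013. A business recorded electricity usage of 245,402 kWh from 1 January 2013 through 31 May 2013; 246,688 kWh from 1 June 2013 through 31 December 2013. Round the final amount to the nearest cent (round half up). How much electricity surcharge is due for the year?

1 January – 31 May 2013: 245,402 kWh at $0.04/kWh → $9,816.08
1 June – 31 December 2013: 246,688 kWh at $0.12/kWh → $29,602.56

$39,418.64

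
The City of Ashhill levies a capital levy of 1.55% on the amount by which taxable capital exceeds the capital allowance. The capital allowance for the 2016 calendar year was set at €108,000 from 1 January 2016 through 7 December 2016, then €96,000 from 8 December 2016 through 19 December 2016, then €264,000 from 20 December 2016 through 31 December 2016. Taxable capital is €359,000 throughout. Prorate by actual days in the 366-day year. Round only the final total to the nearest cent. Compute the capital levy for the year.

€3,817.32

1 January – 7 December 2016: 342 days, exemption €108,000 → (€359,000 − €108,000) × 1.55% × 342/366 = €3,635.3852
8 December – 19 December 2016: 12 days, exemption €96,000 → (€359,000 − €96,000) × 1.55% × 12/366 = €133.6557
20 December – 31 December 2016: 12 days, exemption €264,000 → (€359,000 − €264,000) × 1.55% × 12/366 = €48.2787
Total = €3,817.3197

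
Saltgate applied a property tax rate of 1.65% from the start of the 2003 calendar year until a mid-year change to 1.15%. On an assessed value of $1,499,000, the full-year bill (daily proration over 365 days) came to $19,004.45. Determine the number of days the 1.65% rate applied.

Let d = days at the first rate; then 365 − d days at the second rate.
$1,499,000 × [1.65%·d + 1.15%·(365−d)] / 365 = $19,004.45
Solving gives d = 86, so the new rate took effect on March 28, 2003.

86 days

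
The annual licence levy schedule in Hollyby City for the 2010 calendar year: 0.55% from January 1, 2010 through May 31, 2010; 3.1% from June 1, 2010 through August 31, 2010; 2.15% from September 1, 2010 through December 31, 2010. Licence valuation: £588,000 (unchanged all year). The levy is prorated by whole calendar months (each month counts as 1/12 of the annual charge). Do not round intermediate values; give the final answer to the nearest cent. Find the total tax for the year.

£10,118.50

January 1 – May 31, 2010: 5 months at 0.55% → £588,000 × 0.55% × 5/12 = £1,347.5000
June 1 – August 31, 2010: 3 months at 3.1% → £588,000 × 3.1% × 3/12 = £4,557.0000
September 1 – December 31, 2010: 4 months at 2.15% → £588,000 × 2.15% × 4/12 = £4,214.0000
Total = £10,118.5000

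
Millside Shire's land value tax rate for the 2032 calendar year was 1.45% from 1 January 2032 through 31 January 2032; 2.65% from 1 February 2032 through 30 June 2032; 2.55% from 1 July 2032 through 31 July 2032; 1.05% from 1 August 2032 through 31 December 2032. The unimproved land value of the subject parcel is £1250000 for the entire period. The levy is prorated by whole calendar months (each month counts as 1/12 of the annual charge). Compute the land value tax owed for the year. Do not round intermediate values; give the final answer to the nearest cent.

£23437.50

1 January – 31 January 2032: 1 month at 1.45% → £1250000 × 1.45% × 1/12 = £1510.4167
1 February – 30 June 2032: 5 months at 2.65% → £1250000 × 2.65% × 5/12 = £13802.0833
1 July – 31 July 2032: 1 month at 2.55% → £1250000 × 2.55% × 1/12 = £2656.2500
1 August – 31 December 2032: 5 months at 1.05% → £1250000 × 1.05% × 5/12 = £5468.7500
Total = £23437.5000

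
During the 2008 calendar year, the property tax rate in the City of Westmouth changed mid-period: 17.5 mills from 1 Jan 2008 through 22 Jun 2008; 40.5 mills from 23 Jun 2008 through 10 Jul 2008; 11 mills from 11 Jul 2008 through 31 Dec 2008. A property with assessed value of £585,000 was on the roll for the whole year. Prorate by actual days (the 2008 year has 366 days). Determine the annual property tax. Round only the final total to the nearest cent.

£9,091.48

1 Jan – 22 Jun 2008: 174 days at 17.5 mills → £585,000 × 1.75% × 174/366 = £4,867.0082
23 Jun – 10 Jul 2008: 18 days at 40.5 mills → £585,000 × 4.05% × 18/366 = £1,165.2049
11 Jul – 31 Dec 2008: 174 days at 11 mills → £585,000 × 1.1% × 174/366 = £3,059.2623
Total = £9,091.4754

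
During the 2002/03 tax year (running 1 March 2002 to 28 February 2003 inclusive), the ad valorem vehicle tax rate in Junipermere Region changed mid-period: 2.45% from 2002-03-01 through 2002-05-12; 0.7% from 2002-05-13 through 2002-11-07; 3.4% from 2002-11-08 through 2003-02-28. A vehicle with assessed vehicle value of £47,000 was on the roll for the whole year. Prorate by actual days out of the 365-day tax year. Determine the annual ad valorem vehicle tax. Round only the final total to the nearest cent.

£886.37

2002-03-01 to 2002-05-12: 73 days at 2.45% → £47,000 × 2.45% × 73/365 = £230.3000
2002-05-13 to 2002-11-07: 179 days at 0.7% → £47,000 × 0.7% × 179/365 = £161.3452
2002-11-08 to 2003-02-28: 113 days at 3.4% → £47,000 × 3.4% × 113/365 = £494.7233
Total = £886.3685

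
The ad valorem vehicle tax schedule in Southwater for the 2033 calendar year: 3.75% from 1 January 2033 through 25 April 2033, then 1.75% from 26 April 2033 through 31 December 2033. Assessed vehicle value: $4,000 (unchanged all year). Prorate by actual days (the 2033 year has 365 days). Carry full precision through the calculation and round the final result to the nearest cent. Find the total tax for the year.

$95.21

1 January – 25 April 2033: 115 days at 3.75% → $4,000 × 3.75% × 115/365 = $47.2603
26 April – 31 December 2033: 250 days at 1.75% → $4,000 × 1.75% × 250/365 = $47.9452
Total = $95.2055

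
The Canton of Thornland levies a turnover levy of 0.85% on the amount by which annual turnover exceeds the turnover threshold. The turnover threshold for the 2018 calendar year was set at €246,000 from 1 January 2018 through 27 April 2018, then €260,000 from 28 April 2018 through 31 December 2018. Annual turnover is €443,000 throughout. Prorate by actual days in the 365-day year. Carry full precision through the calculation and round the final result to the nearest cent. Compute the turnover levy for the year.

€1,593.65

1 January – 27 April 2018: 117 days, exemption €246,000 → (€443,000 − €246,000) × 0.85% × 117/365 = €536.7575
28 April – 31 December 2018: 248 days, exemption €260,000 → (€443,000 − €260,000) × 0.85% × 248/365 = €1,056.8877
Total = €1,593.6452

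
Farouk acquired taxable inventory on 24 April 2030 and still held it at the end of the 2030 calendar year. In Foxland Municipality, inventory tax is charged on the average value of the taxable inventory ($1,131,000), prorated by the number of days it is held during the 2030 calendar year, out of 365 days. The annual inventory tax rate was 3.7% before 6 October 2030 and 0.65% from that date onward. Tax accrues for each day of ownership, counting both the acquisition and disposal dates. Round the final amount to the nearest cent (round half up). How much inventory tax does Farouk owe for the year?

$20,669.41

24 April – 5 October 2030: 165 days at 3.7% → $1,131,000 × 3.7% × 165/365 = $18,917.1370
6 October – 31 December 2030: 87 days at 0.65% → $1,131,000 × 0.65% × 87/365 = $1,752.2753
Total = $20,669.4123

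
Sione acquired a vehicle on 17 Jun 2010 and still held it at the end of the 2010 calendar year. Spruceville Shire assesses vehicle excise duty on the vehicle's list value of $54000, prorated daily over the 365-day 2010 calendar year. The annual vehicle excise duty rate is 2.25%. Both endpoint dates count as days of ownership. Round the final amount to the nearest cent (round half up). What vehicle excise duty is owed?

Days held (17 Jun – 31 Dec 2010): 198 out of 365
Tax = $54000 × 2.25% × 198/365 = $659.0959

$659.10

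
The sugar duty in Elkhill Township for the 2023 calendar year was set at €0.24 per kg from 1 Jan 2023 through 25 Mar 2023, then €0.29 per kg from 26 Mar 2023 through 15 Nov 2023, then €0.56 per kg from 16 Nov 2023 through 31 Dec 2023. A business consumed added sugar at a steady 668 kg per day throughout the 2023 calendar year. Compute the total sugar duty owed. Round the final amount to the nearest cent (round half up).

1 Jan – 25 Mar 2023: 84 days × 668 kg/day = 56,112 kg at €0.24/kg → €13,466.88
26 Mar – 15 Nov 2023: 235 days × 668 kg/day = 156,980 kg at €0.29/kg → €45,524.20
16 Nov – 31 Dec 2023: 46 days × 668 kg/day = 30,728 kg at €0.56/kg → €17,207.68

€76,198.76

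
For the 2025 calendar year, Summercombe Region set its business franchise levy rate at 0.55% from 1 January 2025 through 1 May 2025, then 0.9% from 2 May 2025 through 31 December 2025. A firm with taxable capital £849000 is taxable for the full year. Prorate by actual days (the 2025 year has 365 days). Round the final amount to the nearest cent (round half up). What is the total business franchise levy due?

1 January – 1 May 2025: 121 days at 0.55% → £849000 × 0.55% × 121/365 = £1547.9712
2 May – 31 December 2025: 244 days at 0.9% → £849000 × 0.9% × 244/365 = £5107.9562
Total = £6655.9274

£6655.93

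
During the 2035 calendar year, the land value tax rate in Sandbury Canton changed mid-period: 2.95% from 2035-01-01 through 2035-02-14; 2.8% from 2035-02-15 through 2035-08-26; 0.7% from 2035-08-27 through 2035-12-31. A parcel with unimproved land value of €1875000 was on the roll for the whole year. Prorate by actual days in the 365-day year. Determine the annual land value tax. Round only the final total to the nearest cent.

€39146.40

2035-01-01 to 2035-02-14: 45 days at 2.95% → €1875000 × 2.95% × 45/365 = €6819.3493
2035-02-15 to 2035-08-26: 193 days at 2.8% → €1875000 × 2.8% × 193/365 = €27760.2740
2035-08-27 to 2035-12-31: 127 days at 0.7% → €1875000 × 0.7% × 127/365 = €4566.7808
Total = €39146.4041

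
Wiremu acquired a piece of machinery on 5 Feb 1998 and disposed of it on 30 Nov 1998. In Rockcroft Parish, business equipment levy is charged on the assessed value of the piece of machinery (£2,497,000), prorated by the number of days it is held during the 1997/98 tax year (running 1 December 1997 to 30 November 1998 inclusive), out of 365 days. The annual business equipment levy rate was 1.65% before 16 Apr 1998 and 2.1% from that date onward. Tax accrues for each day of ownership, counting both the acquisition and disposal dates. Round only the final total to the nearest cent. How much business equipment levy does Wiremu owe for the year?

£40,800.30

5 Feb – 15 Apr 1998: 70 days at 1.65% → £2,497,000 × 1.65% × 70/365 = £7,901.4658
16 Apr – 30 Nov 1998: 229 days at 2.1% → £2,497,000 × 2.1% × 229/365 = £32,898.8301
Total = £40,800.2959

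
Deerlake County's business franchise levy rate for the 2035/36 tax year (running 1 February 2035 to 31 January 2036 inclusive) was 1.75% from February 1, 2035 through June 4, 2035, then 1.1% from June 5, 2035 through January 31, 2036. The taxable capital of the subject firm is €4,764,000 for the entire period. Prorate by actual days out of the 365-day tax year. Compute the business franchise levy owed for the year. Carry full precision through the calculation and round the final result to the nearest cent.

February 1 – June 4, 2035: 124 days at 1.75% → €4,764,000 × 1.75% × 124/365 = €28,322.9589
June 5, 2035 – January 31, 2036: 241 days at 1.1% → €4,764,000 × 1.1% × 241/365 = €34,600.9973
Total = €62,923.9562

€62,923.96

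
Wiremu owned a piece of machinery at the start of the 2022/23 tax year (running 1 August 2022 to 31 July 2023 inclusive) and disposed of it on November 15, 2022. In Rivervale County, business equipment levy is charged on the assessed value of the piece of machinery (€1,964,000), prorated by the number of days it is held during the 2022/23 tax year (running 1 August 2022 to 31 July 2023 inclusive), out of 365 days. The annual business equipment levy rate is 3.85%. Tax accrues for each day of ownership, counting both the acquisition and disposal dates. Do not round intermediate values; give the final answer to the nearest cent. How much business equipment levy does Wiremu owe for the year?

Days held (August 1 – November 15, 2022): 107 out of 365
Tax = €1,964,000 × 3.85% × 107/365 = €22,166.2959

€22,166.30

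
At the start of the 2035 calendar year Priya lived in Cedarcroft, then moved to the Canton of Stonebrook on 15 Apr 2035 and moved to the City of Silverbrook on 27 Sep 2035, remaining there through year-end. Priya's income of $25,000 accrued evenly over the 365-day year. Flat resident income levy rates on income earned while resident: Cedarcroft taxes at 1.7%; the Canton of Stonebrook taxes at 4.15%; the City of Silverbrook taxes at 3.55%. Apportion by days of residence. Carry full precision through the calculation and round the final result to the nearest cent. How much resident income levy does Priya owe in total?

Cedarcroft, 1 Jan – 14 Apr 2035: 104 days → $25,000 × 1.7% × 104/365 = $121.0959
The Canton of Stonebrook, 15 Apr – 26 Sep 2035: 165 days → $25,000 × 4.15% × 165/365 = $469.0068
The City of Silverbrook, 27 Sep – 31 Dec 2035: 96 days → $25,000 × 3.55% × 96/365 = $233.4247
Total = $823.5274

$823.53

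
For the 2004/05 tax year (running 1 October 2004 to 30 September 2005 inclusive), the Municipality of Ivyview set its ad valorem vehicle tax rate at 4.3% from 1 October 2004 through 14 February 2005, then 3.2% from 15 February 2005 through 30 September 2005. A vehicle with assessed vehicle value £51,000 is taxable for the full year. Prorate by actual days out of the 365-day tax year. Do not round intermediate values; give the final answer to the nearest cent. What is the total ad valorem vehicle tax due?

1 October 2004 – 14 February 2005: 137 days at 4.3% → £51,000 × 4.3% × 137/365 = £823.1260
15 February – 30 September 2005: 228 days at 3.2% → £51,000 × 3.2% × 228/365 = £1,019.4411
Total = £1,842.5671

£1,842.57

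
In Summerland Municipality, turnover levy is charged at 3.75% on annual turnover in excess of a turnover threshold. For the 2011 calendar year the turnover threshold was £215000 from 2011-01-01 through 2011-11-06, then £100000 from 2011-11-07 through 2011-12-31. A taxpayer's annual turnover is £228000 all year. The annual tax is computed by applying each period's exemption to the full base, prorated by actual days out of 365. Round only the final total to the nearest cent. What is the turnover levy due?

£1137.33

2011-01-01 to 2011-11-06: 310 days, exemption £215000 → (£228000 − £215000) × 3.75% × 310/365 = £414.0411
2011-11-07 to 2011-12-31: 55 days, exemption £100000 → (£228000 − £100000) × 3.75% × 55/365 = £723.2877
Total = £1137.3288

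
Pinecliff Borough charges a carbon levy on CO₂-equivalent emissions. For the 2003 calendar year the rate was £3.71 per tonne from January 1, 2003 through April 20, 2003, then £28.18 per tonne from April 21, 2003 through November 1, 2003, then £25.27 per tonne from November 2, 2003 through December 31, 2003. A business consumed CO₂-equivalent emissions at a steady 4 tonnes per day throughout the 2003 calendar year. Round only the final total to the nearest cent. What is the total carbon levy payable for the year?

January 1 – April 20, 2003: 110 days × 4 tonnes/day = 440 tonnes at £3.71/tonne → £1632.40
April 21 – November 1, 2003: 195 days × 4 tonnes/day = 780 tonnes at £28.18/tonne → £21980.40
November 2 – December 31, 2003: 60 days × 4 tonnes/day = 240 tonnes at £25.27/tonne → £6064.80

£29677.60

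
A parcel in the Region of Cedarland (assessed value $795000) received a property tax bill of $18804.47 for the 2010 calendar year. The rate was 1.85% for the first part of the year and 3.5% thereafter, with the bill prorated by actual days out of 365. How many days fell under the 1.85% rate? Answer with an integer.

251 days

Let d = days at the first rate; then 365 − d days at the second rate.
$795000 × [1.85%·d + 3.5%·(365−d)] / 365 = $18804.47
Solving gives d = 251, so the new rate took effect on 9 September 2010.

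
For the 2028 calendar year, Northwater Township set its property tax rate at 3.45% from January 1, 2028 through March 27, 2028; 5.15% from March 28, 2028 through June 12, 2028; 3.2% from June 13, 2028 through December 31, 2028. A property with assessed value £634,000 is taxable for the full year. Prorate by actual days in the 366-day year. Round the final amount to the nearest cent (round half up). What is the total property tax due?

£23,265.72

January 1 – March 27, 2028: 87 days at 3.45% → £634,000 × 3.45% × 87/366 = £5,199.3197
March 28 – June 12, 2028: 77 days at 5.15% → £634,000 × 5.15% × 77/366 = £6,869.1995
June 13 – December 31, 2028: 202 days at 3.2% → £634,000 × 3.2% × 202/366 = £11,197.2022
Total = £23,265.7213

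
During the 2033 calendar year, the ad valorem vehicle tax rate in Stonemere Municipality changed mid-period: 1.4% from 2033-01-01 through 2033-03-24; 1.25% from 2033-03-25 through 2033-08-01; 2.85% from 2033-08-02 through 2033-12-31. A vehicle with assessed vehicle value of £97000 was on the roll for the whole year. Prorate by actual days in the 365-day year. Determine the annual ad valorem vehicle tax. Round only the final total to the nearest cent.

£1891.90

2033-01-01 to 2033-03-24: 83 days at 1.4% → £97000 × 1.4% × 83/365 = £308.8055
2033-03-25 to 2033-08-01: 130 days at 1.25% → £97000 × 1.25% × 130/365 = £431.8493
2033-08-02 to 2033-12-31: 152 days at 2.85% → £97000 × 2.85% × 152/365 = £1151.2438
Total = £1891.8986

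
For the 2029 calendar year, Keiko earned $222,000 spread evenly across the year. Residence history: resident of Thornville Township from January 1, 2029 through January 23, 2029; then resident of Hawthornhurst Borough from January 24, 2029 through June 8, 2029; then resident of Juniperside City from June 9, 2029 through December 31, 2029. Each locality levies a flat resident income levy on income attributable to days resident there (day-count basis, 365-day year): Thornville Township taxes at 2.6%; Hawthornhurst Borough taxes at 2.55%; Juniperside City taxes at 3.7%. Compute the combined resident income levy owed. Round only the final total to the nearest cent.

Thornville Township, January 1 – January 23, 2029: 23 days → $222,000 × 2.6% × 23/365 = $363.7151
Hawthornhurst Borough, January 24 – June 8, 2029: 136 days → $222,000 × 2.55% × 136/365 = $2,109.3041
Juniperside City, June 9 – December 31, 2029: 206 days → $222,000 × 3.7% × 206/365 = $4,635.8466
Total = $7,108.8658

$7,108.87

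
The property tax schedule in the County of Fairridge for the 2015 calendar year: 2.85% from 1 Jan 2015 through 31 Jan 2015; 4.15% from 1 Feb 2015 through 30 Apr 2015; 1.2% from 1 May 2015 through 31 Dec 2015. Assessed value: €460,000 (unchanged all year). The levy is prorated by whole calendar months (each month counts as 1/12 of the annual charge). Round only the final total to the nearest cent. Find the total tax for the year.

€9,545.00

1 Jan – 31 Jan 2015: 1 month at 2.85% → €460,000 × 2.85% × 1/12 = €1,092.5000
1 Feb – 30 Apr 2015: 3 months at 4.15% → €460,000 × 4.15% × 3/12 = €4,772.5000
1 May – 31 Dec 2015: 8 months at 1.2% → €460,000 × 1.2% × 8/12 = €3,680.0000
Total = €9,545.0000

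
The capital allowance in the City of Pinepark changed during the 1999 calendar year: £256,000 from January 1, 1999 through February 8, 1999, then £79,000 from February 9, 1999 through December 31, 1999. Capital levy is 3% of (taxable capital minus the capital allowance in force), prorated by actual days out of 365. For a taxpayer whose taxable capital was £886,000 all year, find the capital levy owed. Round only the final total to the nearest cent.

January 1 – February 8, 1999: 39 days, exemption £256,000 → (£886,000 − £256,000) × 3% × 39/365 = £2,019.4521
February 9 – December 31, 1999: 326 days, exemption £79,000 → (£886,000 − £79,000) × 3% × 326/365 = £21,623.1781
Total = £23,642.6301

£23,642.63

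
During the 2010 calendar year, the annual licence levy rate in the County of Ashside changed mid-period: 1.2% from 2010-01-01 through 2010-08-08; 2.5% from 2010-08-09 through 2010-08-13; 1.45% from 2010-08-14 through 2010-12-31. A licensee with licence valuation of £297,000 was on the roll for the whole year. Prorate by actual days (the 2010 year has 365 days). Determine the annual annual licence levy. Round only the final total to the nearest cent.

£3,901.68

2010-01-01 to 2010-08-08: 220 days at 1.2% → £297,000 × 1.2% × 220/365 = £2,148.1644
2010-08-09 to 2010-08-13: 5 days at 2.5% → £297,000 × 2.5% × 5/365 = £101.7123
2010-08-14 to 2010-12-31: 140 days at 1.45% → £297,000 × 1.45% × 140/365 = £1,651.8082
Total = £3,901.6849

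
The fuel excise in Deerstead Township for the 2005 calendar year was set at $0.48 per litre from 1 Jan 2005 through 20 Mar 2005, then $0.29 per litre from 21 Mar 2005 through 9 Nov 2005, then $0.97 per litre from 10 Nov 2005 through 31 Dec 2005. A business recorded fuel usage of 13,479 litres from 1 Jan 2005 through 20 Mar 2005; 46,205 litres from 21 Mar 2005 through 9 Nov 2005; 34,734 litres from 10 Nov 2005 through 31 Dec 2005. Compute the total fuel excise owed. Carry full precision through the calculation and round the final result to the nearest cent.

1 Jan – 20 Mar 2005: 13,479 litres at $0.48/litre → $6469.92
21 Mar – 9 Nov 2005: 46,205 litres at $0.29/litre → $13399.45
10 Nov – 31 Dec 2005: 34,734 litres at $0.97/litre → $33691.98

$53561.35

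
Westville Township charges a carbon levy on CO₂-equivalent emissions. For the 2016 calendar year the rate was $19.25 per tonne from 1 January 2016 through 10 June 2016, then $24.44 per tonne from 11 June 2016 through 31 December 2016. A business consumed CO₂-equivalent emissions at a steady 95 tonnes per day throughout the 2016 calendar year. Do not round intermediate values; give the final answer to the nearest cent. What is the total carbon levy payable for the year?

1 January – 10 June 2016: 162 days × 95 tonnes/day = 15,390 tonnes at $19.25/tonne → $296257.50
11 June – 31 December 2016: 204 days × 95 tonnes/day = 19,380 tonnes at $24.44/tonne → $473647.20

$769904.70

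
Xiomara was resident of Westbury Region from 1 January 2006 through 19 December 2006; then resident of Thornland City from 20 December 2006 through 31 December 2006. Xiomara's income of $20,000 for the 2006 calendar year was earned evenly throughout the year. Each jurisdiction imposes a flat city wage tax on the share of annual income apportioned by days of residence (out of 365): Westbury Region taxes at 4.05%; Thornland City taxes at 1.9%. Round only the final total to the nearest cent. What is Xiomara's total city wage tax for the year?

$795.86

Westbury Region, 1 January – 19 December 2006: 353 days → $20,000 × 4.05% × 353/365 = $783.3699
Thornland City, 20 December – 31 December 2006: 12 days → $20,000 × 1.9% × 12/365 = $12.4932
Total = $795.8630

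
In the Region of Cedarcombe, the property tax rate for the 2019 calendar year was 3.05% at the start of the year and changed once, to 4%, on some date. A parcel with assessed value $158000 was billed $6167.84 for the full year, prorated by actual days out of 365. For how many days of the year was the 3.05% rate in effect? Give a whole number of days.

37 days

Let d = days at the first rate; then 365 − d days at the second rate.
$158000 × [3.05%·d + 4%·(365−d)] / 365 = $6167.84
Solving gives d = 37, so the new rate took effect on 7 February 2019.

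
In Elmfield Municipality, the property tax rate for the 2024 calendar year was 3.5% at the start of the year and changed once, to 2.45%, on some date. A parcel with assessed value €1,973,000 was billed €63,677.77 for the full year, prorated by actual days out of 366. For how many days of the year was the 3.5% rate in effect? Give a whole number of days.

Let d = days at the first rate; then 366 − d days at the second rate.
€1,973,000 × [3.5%·d + 2.45%·(366−d)] / 366 = €63,677.77
Solving gives d = 271, so the new rate took effect on September 28, 2024.

271 days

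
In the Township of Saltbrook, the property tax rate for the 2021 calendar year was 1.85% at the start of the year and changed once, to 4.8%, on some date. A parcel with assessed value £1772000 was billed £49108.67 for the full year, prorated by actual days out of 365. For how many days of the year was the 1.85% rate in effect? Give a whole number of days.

Let d = days at the first rate; then 365 − d days at the second rate.
£1772000 × [1.85%·d + 4.8%·(365−d)] / 365 = £49108.67
Solving gives d = 251, so the new rate took effect on 9 September 2021.

251 days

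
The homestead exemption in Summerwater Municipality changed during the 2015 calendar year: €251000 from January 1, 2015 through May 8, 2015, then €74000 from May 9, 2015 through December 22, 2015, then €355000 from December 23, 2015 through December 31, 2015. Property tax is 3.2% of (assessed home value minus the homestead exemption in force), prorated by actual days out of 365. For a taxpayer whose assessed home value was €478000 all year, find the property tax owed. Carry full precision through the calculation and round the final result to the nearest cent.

January 1 – May 8, 2015: 128 days, exemption €251000 → (€478000 − €251000) × 3.2% × 128/365 = €2547.3753
May 9 – December 22, 2015: 228 days, exemption €74000 → (€478000 − €74000) × 3.2% × 228/365 = €8075.5726
December 23 – December 31, 2015: 9 days, exemption €355000 → (€478000 − €355000) × 3.2% × 9/365 = €97.0521
Total = €10720.0000

€10720.00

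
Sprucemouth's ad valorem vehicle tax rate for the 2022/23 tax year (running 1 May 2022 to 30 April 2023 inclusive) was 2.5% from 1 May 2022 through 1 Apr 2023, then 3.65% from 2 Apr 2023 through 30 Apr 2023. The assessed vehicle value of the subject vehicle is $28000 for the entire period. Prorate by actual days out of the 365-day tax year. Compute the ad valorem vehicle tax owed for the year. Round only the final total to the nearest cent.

$725.58

1 May 2022 – 1 Apr 2023: 336 days at 2.5% → $28000 × 2.5% × 336/365 = $644.3836
2 Apr – 30 Apr 2023: 29 days at 3.65% → $28000 × 3.65% × 29/365 = $81.2000
Total = $725.5836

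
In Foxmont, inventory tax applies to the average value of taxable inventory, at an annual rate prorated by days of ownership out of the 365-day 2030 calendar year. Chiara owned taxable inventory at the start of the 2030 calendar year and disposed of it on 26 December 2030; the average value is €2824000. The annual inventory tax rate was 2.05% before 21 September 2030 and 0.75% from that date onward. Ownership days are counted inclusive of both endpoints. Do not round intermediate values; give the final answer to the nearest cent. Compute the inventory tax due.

€47342.62

1 January – 20 September 2030: 263 days at 2.05% → €2824000 × 2.05% × 263/365 = €41713.9616
21 September – 26 December 2030: 97 days at 0.75% → €2824000 × 0.75% × 97/365 = €5628.6575
Total = €47342.6192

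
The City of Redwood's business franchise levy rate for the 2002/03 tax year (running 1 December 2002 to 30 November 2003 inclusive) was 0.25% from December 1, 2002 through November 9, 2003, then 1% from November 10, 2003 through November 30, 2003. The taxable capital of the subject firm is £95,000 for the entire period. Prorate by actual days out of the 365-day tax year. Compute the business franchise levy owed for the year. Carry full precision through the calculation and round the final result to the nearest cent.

December 1, 2002 – November 9, 2003: 344 days at 0.25% → £95,000 × 0.25% × 344/365 = £223.8356
November 10 – November 30, 2003: 21 days at 1% → £95,000 × 1% × 21/365 = £54.6575
Total = £278.4932

£278.49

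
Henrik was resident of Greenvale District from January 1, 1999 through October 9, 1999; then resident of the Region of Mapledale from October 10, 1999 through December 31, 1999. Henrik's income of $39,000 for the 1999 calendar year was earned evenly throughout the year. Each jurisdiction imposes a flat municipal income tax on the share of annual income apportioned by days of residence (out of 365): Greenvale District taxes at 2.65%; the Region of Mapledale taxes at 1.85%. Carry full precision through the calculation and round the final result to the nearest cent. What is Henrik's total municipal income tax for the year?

$962.55

Greenvale District, January 1 – October 9, 1999: 282 days → $39,000 × 2.65% × 282/365 = $798.4849
The Region of Mapledale, October 10 – December 31, 1999: 83 days → $39,000 × 1.85% × 83/365 = $164.0671
Total = $962.5521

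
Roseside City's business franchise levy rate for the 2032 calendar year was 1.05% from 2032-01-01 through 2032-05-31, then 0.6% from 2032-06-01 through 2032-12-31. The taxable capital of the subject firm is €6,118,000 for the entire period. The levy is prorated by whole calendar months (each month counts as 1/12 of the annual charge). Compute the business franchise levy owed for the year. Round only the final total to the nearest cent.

2032-01-01 to 2032-05-31: 5 months at 1.05% → €6,118,000 × 1.05% × 5/12 = €26,766.2500
2032-06-01 to 2032-12-31: 7 months at 0.6% → €6,118,000 × 0.6% × 7/12 = €21,413.0000
Total = €48,179.2500

€48,179.25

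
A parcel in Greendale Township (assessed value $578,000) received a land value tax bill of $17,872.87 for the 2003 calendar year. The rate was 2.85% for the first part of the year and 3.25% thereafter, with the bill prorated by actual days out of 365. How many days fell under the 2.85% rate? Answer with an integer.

144 days

Let d = days at the first rate; then 365 − d days at the second rate.
$578,000 × [2.85%·d + 3.25%·(365−d)] / 365 = $17,872.87
Solving gives d = 144, so the new rate took effect on May 25, 2003.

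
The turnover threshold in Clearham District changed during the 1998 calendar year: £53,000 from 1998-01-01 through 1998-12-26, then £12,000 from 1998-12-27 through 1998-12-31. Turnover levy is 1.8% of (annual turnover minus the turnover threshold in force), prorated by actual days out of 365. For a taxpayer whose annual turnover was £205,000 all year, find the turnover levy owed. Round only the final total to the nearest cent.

£2,746.11

1998-01-01 to 1998-12-26: 360 days, exemption £53,000 → (£205,000 − £53,000) × 1.8% × 360/365 = £2,698.5205
1998-12-27 to 1998-12-31: 5 days, exemption £12,000 → (£205,000 − £12,000) × 1.8% × 5/365 = £47.5890
Total = £2,746.1096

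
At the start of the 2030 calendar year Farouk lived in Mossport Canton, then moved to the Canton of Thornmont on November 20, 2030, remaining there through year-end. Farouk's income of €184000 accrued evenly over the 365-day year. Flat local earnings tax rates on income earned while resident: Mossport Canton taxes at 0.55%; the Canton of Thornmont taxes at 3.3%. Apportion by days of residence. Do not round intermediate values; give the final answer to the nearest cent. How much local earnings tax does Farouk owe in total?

€1594.25

Mossport Canton, January 1 – November 19, 2030: 323 days → €184000 × 0.55% × 323/365 = €895.5507
The Canton of Thornmont, November 20 – December 31, 2030: 42 days → €184000 × 3.3% × 42/365 = €698.6959
Total = €1594.2466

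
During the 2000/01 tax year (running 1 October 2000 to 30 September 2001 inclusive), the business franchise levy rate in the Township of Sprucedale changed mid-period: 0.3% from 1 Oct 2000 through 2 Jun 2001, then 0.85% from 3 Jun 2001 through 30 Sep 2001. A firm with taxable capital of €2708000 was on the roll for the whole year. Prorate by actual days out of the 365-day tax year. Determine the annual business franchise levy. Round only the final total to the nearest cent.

€13020.66

1 Oct 2000 – 2 Jun 2001: 245 days at 0.3% → €2708000 × 0.3% × 245/365 = €5453.0959
3 Jun – 30 Sep 2001: 120 days at 0.85% → €2708000 × 0.85% × 120/365 = €7567.5616
Total = €13020.6575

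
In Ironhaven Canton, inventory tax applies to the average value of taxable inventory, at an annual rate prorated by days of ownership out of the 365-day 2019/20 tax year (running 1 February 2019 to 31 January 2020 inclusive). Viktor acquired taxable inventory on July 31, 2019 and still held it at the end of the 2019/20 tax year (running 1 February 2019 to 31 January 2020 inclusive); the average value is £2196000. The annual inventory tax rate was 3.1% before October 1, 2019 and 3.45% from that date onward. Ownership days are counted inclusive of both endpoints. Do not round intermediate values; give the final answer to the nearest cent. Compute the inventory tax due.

£37094.35

July 31 – September 30, 2019: 62 days at 3.1% → £2196000 × 3.1% × 62/365 = £11563.5945
October 1, 2019 – January 31, 2020: 123 days at 3.45% → £2196000 × 3.45% × 123/365 = £25530.7562
Total = £37094.3507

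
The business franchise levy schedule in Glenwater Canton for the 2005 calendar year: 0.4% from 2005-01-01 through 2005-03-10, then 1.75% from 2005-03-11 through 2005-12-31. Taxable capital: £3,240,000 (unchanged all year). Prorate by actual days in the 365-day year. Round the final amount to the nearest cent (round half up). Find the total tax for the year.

£48,431.34

2005-01-01 to 2005-03-10: 69 days at 0.4% → £3,240,000 × 0.4% × 69/365 = £2,449.9726
2005-03-11 to 2005-12-31: 296 days at 1.75% → £3,240,000 × 1.75% × 296/365 = £45,981.3699
Total = £48,431.3425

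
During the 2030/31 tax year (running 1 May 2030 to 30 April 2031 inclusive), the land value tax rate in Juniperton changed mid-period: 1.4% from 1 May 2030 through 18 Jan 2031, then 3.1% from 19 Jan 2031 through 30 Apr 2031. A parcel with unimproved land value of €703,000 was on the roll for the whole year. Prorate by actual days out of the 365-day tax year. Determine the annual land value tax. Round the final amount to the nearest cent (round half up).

€13,181.73

1 May 2030 – 18 Jan 2031: 263 days at 1.4% → €703,000 × 1.4% × 263/365 = €7,091.6329
19 Jan – 30 Apr 2031: 102 days at 3.1% → €703,000 × 3.1% × 102/365 = €6,090.0986
Total = €13,181.7315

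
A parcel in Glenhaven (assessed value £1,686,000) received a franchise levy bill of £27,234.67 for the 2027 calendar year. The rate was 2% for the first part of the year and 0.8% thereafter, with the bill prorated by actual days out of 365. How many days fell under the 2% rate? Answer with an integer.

248 days

Let d = days at the first rate; then 365 − d days at the second rate.
£1,686,000 × [2%·d + 0.8%·(365−d)] / 365 = £27,234.67
Solving gives d = 248, so the new rate took effect on 6 Sep 2027.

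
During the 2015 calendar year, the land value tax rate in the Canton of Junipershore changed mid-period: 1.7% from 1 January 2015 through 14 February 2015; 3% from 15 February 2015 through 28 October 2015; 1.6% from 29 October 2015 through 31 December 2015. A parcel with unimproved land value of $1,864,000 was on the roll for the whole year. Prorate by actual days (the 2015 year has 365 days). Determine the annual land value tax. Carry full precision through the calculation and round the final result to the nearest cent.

1 January – 14 February 2015: 45 days at 1.7% → $1,864,000 × 1.7% × 45/365 = $3,906.7397
15 February – 28 October 2015: 256 days at 3% → $1,864,000 × 3% × 256/365 = $39,220.6027
29 October – 31 December 2015: 64 days at 1.6% → $1,864,000 × 1.6% × 64/365 = $5,229.4137
Total = $48,356.7562

$48,356.76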